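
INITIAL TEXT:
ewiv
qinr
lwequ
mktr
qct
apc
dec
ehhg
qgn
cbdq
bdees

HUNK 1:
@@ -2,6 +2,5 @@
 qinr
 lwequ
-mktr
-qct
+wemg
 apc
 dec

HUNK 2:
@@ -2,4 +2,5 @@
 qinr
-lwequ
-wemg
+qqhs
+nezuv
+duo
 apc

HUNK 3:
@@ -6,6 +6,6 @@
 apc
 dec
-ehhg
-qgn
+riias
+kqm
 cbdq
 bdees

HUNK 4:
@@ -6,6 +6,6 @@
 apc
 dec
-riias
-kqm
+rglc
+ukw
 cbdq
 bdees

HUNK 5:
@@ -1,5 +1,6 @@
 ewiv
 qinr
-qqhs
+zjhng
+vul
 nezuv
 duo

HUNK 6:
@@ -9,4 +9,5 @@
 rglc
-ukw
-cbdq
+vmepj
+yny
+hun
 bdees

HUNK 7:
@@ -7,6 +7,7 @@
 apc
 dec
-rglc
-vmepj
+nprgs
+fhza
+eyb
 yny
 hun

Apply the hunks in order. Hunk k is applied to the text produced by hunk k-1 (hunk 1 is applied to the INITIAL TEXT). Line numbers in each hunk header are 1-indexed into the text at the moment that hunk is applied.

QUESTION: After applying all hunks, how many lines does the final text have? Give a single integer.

Answer: 14

Derivation:
Hunk 1: at line 2 remove [mktr,qct] add [wemg] -> 10 lines: ewiv qinr lwequ wemg apc dec ehhg qgn cbdq bdees
Hunk 2: at line 2 remove [lwequ,wemg] add [qqhs,nezuv,duo] -> 11 lines: ewiv qinr qqhs nezuv duo apc dec ehhg qgn cbdq bdees
Hunk 3: at line 6 remove [ehhg,qgn] add [riias,kqm] -> 11 lines: ewiv qinr qqhs nezuv duo apc dec riias kqm cbdq bdees
Hunk 4: at line 6 remove [riias,kqm] add [rglc,ukw] -> 11 lines: ewiv qinr qqhs nezuv duo apc dec rglc ukw cbdq bdees
Hunk 5: at line 1 remove [qqhs] add [zjhng,vul] -> 12 lines: ewiv qinr zjhng vul nezuv duo apc dec rglc ukw cbdq bdees
Hunk 6: at line 9 remove [ukw,cbdq] add [vmepj,yny,hun] -> 13 lines: ewiv qinr zjhng vul nezuv duo apc dec rglc vmepj yny hun bdees
Hunk 7: at line 7 remove [rglc,vmepj] add [nprgs,fhza,eyb] -> 14 lines: ewiv qinr zjhng vul nezuv duo apc dec nprgs fhza eyb yny hun bdees
Final line count: 14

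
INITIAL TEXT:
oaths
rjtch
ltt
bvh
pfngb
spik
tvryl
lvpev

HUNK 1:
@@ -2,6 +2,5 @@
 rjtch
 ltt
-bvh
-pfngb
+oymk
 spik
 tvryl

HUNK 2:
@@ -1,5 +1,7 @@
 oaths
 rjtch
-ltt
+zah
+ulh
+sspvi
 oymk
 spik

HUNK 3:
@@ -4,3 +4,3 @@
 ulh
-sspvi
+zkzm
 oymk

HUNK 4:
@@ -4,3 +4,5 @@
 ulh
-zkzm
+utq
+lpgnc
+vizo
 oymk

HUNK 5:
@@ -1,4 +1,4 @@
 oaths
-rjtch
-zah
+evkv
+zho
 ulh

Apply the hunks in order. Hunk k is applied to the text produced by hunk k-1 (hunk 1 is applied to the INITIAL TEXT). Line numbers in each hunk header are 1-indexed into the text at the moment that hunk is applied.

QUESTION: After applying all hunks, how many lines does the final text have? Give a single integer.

Answer: 11

Derivation:
Hunk 1: at line 2 remove [bvh,pfngb] add [oymk] -> 7 lines: oaths rjtch ltt oymk spik tvryl lvpev
Hunk 2: at line 1 remove [ltt] add [zah,ulh,sspvi] -> 9 lines: oaths rjtch zah ulh sspvi oymk spik tvryl lvpev
Hunk 3: at line 4 remove [sspvi] add [zkzm] -> 9 lines: oaths rjtch zah ulh zkzm oymk spik tvryl lvpev
Hunk 4: at line 4 remove [zkzm] add [utq,lpgnc,vizo] -> 11 lines: oaths rjtch zah ulh utq lpgnc vizo oymk spik tvryl lvpev
Hunk 5: at line 1 remove [rjtch,zah] add [evkv,zho] -> 11 lines: oaths evkv zho ulh utq lpgnc vizo oymk spik tvryl lvpev
Final line count: 11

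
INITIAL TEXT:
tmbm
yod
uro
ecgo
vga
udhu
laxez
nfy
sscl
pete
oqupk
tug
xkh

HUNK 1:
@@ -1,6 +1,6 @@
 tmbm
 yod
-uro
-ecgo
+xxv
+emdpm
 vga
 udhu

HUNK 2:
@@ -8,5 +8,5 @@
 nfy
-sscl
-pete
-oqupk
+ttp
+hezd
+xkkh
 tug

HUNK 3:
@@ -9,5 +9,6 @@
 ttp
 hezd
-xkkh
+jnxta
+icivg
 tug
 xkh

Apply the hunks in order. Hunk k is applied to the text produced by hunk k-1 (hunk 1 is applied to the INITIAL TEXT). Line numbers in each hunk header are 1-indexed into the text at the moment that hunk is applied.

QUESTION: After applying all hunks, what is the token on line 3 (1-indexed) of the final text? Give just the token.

Hunk 1: at line 1 remove [uro,ecgo] add [xxv,emdpm] -> 13 lines: tmbm yod xxv emdpm vga udhu laxez nfy sscl pete oqupk tug xkh
Hunk 2: at line 8 remove [sscl,pete,oqupk] add [ttp,hezd,xkkh] -> 13 lines: tmbm yod xxv emdpm vga udhu laxez nfy ttp hezd xkkh tug xkh
Hunk 3: at line 9 remove [xkkh] add [jnxta,icivg] -> 14 lines: tmbm yod xxv emdpm vga udhu laxez nfy ttp hezd jnxta icivg tug xkh
Final line 3: xxv

Answer: xxv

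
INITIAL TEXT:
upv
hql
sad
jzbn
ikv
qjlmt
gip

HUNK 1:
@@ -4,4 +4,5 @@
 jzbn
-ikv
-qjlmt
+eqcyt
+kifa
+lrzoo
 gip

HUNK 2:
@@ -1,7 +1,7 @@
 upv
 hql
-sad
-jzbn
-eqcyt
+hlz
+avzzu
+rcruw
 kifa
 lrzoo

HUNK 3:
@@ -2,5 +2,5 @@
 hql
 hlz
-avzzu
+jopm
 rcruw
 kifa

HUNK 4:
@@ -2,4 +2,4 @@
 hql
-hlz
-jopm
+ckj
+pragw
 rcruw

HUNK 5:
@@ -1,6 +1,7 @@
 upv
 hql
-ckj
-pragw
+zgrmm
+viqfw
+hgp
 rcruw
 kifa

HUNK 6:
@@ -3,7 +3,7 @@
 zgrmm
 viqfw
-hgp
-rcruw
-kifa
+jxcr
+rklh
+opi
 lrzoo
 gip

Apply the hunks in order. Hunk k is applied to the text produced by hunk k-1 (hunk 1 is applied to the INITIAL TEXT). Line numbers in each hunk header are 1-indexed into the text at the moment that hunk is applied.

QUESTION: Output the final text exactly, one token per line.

Answer: upv
hql
zgrmm
viqfw
jxcr
rklh
opi
lrzoo
gip

Derivation:
Hunk 1: at line 4 remove [ikv,qjlmt] add [eqcyt,kifa,lrzoo] -> 8 lines: upv hql sad jzbn eqcyt kifa lrzoo gip
Hunk 2: at line 1 remove [sad,jzbn,eqcyt] add [hlz,avzzu,rcruw] -> 8 lines: upv hql hlz avzzu rcruw kifa lrzoo gip
Hunk 3: at line 2 remove [avzzu] add [jopm] -> 8 lines: upv hql hlz jopm rcruw kifa lrzoo gip
Hunk 4: at line 2 remove [hlz,jopm] add [ckj,pragw] -> 8 lines: upv hql ckj pragw rcruw kifa lrzoo gip
Hunk 5: at line 1 remove [ckj,pragw] add [zgrmm,viqfw,hgp] -> 9 lines: upv hql zgrmm viqfw hgp rcruw kifa lrzoo gip
Hunk 6: at line 3 remove [hgp,rcruw,kifa] add [jxcr,rklh,opi] -> 9 lines: upv hql zgrmm viqfw jxcr rklh opi lrzoo gip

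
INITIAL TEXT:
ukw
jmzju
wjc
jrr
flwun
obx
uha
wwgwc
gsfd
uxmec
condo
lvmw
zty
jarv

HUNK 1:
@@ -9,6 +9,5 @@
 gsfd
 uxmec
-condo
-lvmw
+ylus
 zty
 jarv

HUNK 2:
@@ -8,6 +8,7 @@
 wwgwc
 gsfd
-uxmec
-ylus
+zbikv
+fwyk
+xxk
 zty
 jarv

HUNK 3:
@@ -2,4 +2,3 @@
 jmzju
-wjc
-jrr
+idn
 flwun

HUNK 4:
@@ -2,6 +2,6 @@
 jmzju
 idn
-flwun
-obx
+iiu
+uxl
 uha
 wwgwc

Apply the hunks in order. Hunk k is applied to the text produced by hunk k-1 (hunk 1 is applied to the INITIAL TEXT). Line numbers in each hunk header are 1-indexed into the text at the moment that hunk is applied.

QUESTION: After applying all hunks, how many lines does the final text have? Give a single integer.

Answer: 13

Derivation:
Hunk 1: at line 9 remove [condo,lvmw] add [ylus] -> 13 lines: ukw jmzju wjc jrr flwun obx uha wwgwc gsfd uxmec ylus zty jarv
Hunk 2: at line 8 remove [uxmec,ylus] add [zbikv,fwyk,xxk] -> 14 lines: ukw jmzju wjc jrr flwun obx uha wwgwc gsfd zbikv fwyk xxk zty jarv
Hunk 3: at line 2 remove [wjc,jrr] add [idn] -> 13 lines: ukw jmzju idn flwun obx uha wwgwc gsfd zbikv fwyk xxk zty jarv
Hunk 4: at line 2 remove [flwun,obx] add [iiu,uxl] -> 13 lines: ukw jmzju idn iiu uxl uha wwgwc gsfd zbikv fwyk xxk zty jarv
Final line count: 13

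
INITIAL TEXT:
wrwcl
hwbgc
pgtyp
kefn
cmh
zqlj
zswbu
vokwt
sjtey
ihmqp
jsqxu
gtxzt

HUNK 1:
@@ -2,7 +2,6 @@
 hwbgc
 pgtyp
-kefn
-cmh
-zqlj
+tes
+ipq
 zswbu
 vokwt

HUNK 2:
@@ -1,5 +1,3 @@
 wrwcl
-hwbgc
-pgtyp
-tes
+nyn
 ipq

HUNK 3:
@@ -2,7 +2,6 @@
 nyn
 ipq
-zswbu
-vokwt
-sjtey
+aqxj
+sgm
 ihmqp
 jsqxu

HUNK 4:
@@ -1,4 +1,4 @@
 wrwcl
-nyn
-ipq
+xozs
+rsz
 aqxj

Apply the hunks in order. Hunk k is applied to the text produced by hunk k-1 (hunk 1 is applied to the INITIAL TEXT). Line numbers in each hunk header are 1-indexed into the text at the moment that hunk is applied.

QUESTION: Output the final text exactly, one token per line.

Hunk 1: at line 2 remove [kefn,cmh,zqlj] add [tes,ipq] -> 11 lines: wrwcl hwbgc pgtyp tes ipq zswbu vokwt sjtey ihmqp jsqxu gtxzt
Hunk 2: at line 1 remove [hwbgc,pgtyp,tes] add [nyn] -> 9 lines: wrwcl nyn ipq zswbu vokwt sjtey ihmqp jsqxu gtxzt
Hunk 3: at line 2 remove [zswbu,vokwt,sjtey] add [aqxj,sgm] -> 8 lines: wrwcl nyn ipq aqxj sgm ihmqp jsqxu gtxzt
Hunk 4: at line 1 remove [nyn,ipq] add [xozs,rsz] -> 8 lines: wrwcl xozs rsz aqxj sgm ihmqp jsqxu gtxzt

Answer: wrwcl
xozs
rsz
aqxj
sgm
ihmqp
jsqxu
gtxzt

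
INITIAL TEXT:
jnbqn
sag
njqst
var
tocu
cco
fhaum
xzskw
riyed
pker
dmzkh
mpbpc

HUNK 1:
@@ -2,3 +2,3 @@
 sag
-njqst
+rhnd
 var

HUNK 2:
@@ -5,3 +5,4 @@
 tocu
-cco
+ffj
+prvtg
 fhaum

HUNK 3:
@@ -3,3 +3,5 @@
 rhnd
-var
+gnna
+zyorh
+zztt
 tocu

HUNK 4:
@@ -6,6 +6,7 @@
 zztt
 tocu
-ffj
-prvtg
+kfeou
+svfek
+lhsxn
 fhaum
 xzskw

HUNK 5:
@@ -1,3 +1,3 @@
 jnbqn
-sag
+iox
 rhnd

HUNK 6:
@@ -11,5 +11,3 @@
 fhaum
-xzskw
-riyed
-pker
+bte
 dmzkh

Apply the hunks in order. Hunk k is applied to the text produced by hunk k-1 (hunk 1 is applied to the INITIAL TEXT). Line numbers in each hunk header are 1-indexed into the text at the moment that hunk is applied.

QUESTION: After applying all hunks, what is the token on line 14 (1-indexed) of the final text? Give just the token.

Hunk 1: at line 2 remove [njqst] add [rhnd] -> 12 lines: jnbqn sag rhnd var tocu cco fhaum xzskw riyed pker dmzkh mpbpc
Hunk 2: at line 5 remove [cco] add [ffj,prvtg] -> 13 lines: jnbqn sag rhnd var tocu ffj prvtg fhaum xzskw riyed pker dmzkh mpbpc
Hunk 3: at line 3 remove [var] add [gnna,zyorh,zztt] -> 15 lines: jnbqn sag rhnd gnna zyorh zztt tocu ffj prvtg fhaum xzskw riyed pker dmzkh mpbpc
Hunk 4: at line 6 remove [ffj,prvtg] add [kfeou,svfek,lhsxn] -> 16 lines: jnbqn sag rhnd gnna zyorh zztt tocu kfeou svfek lhsxn fhaum xzskw riyed pker dmzkh mpbpc
Hunk 5: at line 1 remove [sag] add [iox] -> 16 lines: jnbqn iox rhnd gnna zyorh zztt tocu kfeou svfek lhsxn fhaum xzskw riyed pker dmzkh mpbpc
Hunk 6: at line 11 remove [xzskw,riyed,pker] add [bte] -> 14 lines: jnbqn iox rhnd gnna zyorh zztt tocu kfeou svfek lhsxn fhaum bte dmzkh mpbpc
Final line 14: mpbpc

Answer: mpbpc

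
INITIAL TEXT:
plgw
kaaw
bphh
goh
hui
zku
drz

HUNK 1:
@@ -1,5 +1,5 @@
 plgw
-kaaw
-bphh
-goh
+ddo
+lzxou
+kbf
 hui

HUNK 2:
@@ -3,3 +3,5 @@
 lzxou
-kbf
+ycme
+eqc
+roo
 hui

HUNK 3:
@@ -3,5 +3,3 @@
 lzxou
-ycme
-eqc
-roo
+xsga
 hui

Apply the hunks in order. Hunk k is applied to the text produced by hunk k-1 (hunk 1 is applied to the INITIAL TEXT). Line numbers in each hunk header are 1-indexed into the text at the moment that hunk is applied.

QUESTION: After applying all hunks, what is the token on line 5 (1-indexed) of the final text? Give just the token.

Hunk 1: at line 1 remove [kaaw,bphh,goh] add [ddo,lzxou,kbf] -> 7 lines: plgw ddo lzxou kbf hui zku drz
Hunk 2: at line 3 remove [kbf] add [ycme,eqc,roo] -> 9 lines: plgw ddo lzxou ycme eqc roo hui zku drz
Hunk 3: at line 3 remove [ycme,eqc,roo] add [xsga] -> 7 lines: plgw ddo lzxou xsga hui zku drz
Final line 5: hui

Answer: hui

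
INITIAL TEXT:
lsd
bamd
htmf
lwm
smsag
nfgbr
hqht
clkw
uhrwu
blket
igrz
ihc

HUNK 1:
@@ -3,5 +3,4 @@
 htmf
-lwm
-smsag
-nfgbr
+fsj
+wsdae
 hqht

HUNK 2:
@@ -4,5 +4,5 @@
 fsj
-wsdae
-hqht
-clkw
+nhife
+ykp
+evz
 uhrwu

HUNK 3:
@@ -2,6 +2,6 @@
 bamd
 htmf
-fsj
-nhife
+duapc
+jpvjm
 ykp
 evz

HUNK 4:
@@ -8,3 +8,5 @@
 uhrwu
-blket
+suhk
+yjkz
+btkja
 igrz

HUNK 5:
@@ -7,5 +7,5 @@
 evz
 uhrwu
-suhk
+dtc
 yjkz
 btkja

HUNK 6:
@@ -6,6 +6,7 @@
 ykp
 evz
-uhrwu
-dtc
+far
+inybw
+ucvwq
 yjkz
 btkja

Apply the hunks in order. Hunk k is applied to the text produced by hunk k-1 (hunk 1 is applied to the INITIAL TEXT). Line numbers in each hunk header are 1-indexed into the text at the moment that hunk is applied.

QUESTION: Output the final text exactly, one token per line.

Hunk 1: at line 3 remove [lwm,smsag,nfgbr] add [fsj,wsdae] -> 11 lines: lsd bamd htmf fsj wsdae hqht clkw uhrwu blket igrz ihc
Hunk 2: at line 4 remove [wsdae,hqht,clkw] add [nhife,ykp,evz] -> 11 lines: lsd bamd htmf fsj nhife ykp evz uhrwu blket igrz ihc
Hunk 3: at line 2 remove [fsj,nhife] add [duapc,jpvjm] -> 11 lines: lsd bamd htmf duapc jpvjm ykp evz uhrwu blket igrz ihc
Hunk 4: at line 8 remove [blket] add [suhk,yjkz,btkja] -> 13 lines: lsd bamd htmf duapc jpvjm ykp evz uhrwu suhk yjkz btkja igrz ihc
Hunk 5: at line 7 remove [suhk] add [dtc] -> 13 lines: lsd bamd htmf duapc jpvjm ykp evz uhrwu dtc yjkz btkja igrz ihc
Hunk 6: at line 6 remove [uhrwu,dtc] add [far,inybw,ucvwq] -> 14 lines: lsd bamd htmf duapc jpvjm ykp evz far inybw ucvwq yjkz btkja igrz ihc

Answer: lsd
bamd
htmf
duapc
jpvjm
ykp
evz
far
inybw
ucvwq
yjkz
btkja
igrz
ihc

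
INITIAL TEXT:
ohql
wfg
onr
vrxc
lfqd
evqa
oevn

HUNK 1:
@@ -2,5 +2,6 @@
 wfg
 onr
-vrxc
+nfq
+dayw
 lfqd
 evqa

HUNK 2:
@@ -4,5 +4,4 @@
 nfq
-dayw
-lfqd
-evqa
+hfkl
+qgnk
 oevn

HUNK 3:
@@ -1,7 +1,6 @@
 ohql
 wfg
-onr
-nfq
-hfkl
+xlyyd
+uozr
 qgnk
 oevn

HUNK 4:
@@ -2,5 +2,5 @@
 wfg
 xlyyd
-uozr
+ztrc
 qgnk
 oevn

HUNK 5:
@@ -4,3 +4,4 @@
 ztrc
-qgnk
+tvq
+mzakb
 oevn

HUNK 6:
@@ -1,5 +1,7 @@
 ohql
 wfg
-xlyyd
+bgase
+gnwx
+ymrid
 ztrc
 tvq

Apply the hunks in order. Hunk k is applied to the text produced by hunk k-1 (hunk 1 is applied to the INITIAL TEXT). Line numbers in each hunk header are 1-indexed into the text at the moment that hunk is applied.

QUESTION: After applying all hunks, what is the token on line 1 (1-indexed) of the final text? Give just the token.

Hunk 1: at line 2 remove [vrxc] add [nfq,dayw] -> 8 lines: ohql wfg onr nfq dayw lfqd evqa oevn
Hunk 2: at line 4 remove [dayw,lfqd,evqa] add [hfkl,qgnk] -> 7 lines: ohql wfg onr nfq hfkl qgnk oevn
Hunk 3: at line 1 remove [onr,nfq,hfkl] add [xlyyd,uozr] -> 6 lines: ohql wfg xlyyd uozr qgnk oevn
Hunk 4: at line 2 remove [uozr] add [ztrc] -> 6 lines: ohql wfg xlyyd ztrc qgnk oevn
Hunk 5: at line 4 remove [qgnk] add [tvq,mzakb] -> 7 lines: ohql wfg xlyyd ztrc tvq mzakb oevn
Hunk 6: at line 1 remove [xlyyd] add [bgase,gnwx,ymrid] -> 9 lines: ohql wfg bgase gnwx ymrid ztrc tvq mzakb oevn
Final line 1: ohql

Answer: ohql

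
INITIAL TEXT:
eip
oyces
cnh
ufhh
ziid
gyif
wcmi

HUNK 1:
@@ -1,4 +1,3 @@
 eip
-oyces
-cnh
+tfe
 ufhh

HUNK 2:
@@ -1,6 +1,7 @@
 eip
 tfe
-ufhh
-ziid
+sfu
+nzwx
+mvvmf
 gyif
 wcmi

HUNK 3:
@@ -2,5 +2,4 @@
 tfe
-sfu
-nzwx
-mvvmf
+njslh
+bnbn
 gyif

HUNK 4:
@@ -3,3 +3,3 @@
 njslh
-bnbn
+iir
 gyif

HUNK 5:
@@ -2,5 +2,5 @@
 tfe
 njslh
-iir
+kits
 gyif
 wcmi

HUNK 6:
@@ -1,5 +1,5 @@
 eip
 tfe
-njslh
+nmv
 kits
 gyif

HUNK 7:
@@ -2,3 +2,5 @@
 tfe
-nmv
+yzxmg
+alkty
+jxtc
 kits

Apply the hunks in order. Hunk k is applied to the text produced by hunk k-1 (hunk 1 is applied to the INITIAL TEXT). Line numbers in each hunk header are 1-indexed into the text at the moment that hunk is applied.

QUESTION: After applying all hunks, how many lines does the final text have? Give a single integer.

Hunk 1: at line 1 remove [oyces,cnh] add [tfe] -> 6 lines: eip tfe ufhh ziid gyif wcmi
Hunk 2: at line 1 remove [ufhh,ziid] add [sfu,nzwx,mvvmf] -> 7 lines: eip tfe sfu nzwx mvvmf gyif wcmi
Hunk 3: at line 2 remove [sfu,nzwx,mvvmf] add [njslh,bnbn] -> 6 lines: eip tfe njslh bnbn gyif wcmi
Hunk 4: at line 3 remove [bnbn] add [iir] -> 6 lines: eip tfe njslh iir gyif wcmi
Hunk 5: at line 2 remove [iir] add [kits] -> 6 lines: eip tfe njslh kits gyif wcmi
Hunk 6: at line 1 remove [njslh] add [nmv] -> 6 lines: eip tfe nmv kits gyif wcmi
Hunk 7: at line 2 remove [nmv] add [yzxmg,alkty,jxtc] -> 8 lines: eip tfe yzxmg alkty jxtc kits gyif wcmi
Final line count: 8

Answer: 8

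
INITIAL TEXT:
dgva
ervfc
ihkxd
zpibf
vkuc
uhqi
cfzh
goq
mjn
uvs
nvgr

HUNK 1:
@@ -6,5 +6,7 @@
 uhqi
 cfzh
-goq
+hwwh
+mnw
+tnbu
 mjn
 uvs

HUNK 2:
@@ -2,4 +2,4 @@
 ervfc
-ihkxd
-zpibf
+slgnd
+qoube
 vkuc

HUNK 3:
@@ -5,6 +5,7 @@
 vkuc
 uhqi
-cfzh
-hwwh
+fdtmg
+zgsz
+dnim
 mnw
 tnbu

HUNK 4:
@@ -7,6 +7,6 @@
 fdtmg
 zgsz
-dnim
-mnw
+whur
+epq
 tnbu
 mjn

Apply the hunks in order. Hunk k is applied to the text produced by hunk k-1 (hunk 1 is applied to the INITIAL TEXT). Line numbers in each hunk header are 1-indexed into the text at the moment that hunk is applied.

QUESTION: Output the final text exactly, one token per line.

Hunk 1: at line 6 remove [goq] add [hwwh,mnw,tnbu] -> 13 lines: dgva ervfc ihkxd zpibf vkuc uhqi cfzh hwwh mnw tnbu mjn uvs nvgr
Hunk 2: at line 2 remove [ihkxd,zpibf] add [slgnd,qoube] -> 13 lines: dgva ervfc slgnd qoube vkuc uhqi cfzh hwwh mnw tnbu mjn uvs nvgr
Hunk 3: at line 5 remove [cfzh,hwwh] add [fdtmg,zgsz,dnim] -> 14 lines: dgva ervfc slgnd qoube vkuc uhqi fdtmg zgsz dnim mnw tnbu mjn uvs nvgr
Hunk 4: at line 7 remove [dnim,mnw] add [whur,epq] -> 14 lines: dgva ervfc slgnd qoube vkuc uhqi fdtmg zgsz whur epq tnbu mjn uvs nvgr

Answer: dgva
ervfc
slgnd
qoube
vkuc
uhqi
fdtmg
zgsz
whur
epq
tnbu
mjn
uvs
nvgr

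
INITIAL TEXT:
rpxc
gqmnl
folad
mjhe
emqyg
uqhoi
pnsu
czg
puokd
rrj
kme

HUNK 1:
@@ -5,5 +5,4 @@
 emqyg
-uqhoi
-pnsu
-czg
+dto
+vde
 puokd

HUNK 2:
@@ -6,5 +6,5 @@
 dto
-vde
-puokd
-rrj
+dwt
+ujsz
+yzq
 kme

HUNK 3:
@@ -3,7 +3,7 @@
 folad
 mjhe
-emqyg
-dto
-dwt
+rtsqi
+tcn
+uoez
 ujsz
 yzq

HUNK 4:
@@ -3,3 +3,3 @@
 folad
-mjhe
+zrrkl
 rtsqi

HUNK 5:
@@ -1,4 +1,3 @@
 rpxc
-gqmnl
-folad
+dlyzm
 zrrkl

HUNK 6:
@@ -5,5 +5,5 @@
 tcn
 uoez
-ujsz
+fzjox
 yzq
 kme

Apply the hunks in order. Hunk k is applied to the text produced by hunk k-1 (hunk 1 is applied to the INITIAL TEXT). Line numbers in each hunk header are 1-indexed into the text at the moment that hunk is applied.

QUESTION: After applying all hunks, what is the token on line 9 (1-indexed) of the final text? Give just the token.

Answer: kme

Derivation:
Hunk 1: at line 5 remove [uqhoi,pnsu,czg] add [dto,vde] -> 10 lines: rpxc gqmnl folad mjhe emqyg dto vde puokd rrj kme
Hunk 2: at line 6 remove [vde,puokd,rrj] add [dwt,ujsz,yzq] -> 10 lines: rpxc gqmnl folad mjhe emqyg dto dwt ujsz yzq kme
Hunk 3: at line 3 remove [emqyg,dto,dwt] add [rtsqi,tcn,uoez] -> 10 lines: rpxc gqmnl folad mjhe rtsqi tcn uoez ujsz yzq kme
Hunk 4: at line 3 remove [mjhe] add [zrrkl] -> 10 lines: rpxc gqmnl folad zrrkl rtsqi tcn uoez ujsz yzq kme
Hunk 5: at line 1 remove [gqmnl,folad] add [dlyzm] -> 9 lines: rpxc dlyzm zrrkl rtsqi tcn uoez ujsz yzq kme
Hunk 6: at line 5 remove [ujsz] add [fzjox] -> 9 lines: rpxc dlyzm zrrkl rtsqi tcn uoez fzjox yzq kme
Final line 9: kme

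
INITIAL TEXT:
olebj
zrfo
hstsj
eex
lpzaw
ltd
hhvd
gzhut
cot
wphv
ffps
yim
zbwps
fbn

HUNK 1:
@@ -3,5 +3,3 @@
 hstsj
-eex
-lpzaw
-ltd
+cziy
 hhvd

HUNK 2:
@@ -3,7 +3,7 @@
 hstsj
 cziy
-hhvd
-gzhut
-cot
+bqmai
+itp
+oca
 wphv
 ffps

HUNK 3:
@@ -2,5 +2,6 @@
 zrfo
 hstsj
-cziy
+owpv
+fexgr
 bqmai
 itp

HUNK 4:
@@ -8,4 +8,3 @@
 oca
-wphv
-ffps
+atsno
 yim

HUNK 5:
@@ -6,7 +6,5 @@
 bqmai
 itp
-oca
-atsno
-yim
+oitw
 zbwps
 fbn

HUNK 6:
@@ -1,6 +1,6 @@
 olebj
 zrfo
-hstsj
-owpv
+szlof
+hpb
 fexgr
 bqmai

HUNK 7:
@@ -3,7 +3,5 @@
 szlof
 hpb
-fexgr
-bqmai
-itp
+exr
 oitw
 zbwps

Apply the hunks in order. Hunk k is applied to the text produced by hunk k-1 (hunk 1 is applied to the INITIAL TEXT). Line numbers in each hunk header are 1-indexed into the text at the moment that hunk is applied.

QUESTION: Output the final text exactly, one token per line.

Hunk 1: at line 3 remove [eex,lpzaw,ltd] add [cziy] -> 12 lines: olebj zrfo hstsj cziy hhvd gzhut cot wphv ffps yim zbwps fbn
Hunk 2: at line 3 remove [hhvd,gzhut,cot] add [bqmai,itp,oca] -> 12 lines: olebj zrfo hstsj cziy bqmai itp oca wphv ffps yim zbwps fbn
Hunk 3: at line 2 remove [cziy] add [owpv,fexgr] -> 13 lines: olebj zrfo hstsj owpv fexgr bqmai itp oca wphv ffps yim zbwps fbn
Hunk 4: at line 8 remove [wphv,ffps] add [atsno] -> 12 lines: olebj zrfo hstsj owpv fexgr bqmai itp oca atsno yim zbwps fbn
Hunk 5: at line 6 remove [oca,atsno,yim] add [oitw] -> 10 lines: olebj zrfo hstsj owpv fexgr bqmai itp oitw zbwps fbn
Hunk 6: at line 1 remove [hstsj,owpv] add [szlof,hpb] -> 10 lines: olebj zrfo szlof hpb fexgr bqmai itp oitw zbwps fbn
Hunk 7: at line 3 remove [fexgr,bqmai,itp] add [exr] -> 8 lines: olebj zrfo szlof hpb exr oitw zbwps fbn

Answer: olebj
zrfo
szlof
hpb
exr
oitw
zbwps
fbn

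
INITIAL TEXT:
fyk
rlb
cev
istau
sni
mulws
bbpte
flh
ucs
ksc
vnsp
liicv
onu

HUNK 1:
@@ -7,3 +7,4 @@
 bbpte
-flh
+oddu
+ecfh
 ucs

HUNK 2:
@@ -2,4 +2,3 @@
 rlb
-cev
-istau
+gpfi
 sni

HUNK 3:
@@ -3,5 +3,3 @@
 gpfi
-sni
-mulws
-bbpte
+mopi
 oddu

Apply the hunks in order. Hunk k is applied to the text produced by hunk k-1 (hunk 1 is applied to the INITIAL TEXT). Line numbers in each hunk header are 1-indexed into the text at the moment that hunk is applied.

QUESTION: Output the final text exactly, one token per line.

Hunk 1: at line 7 remove [flh] add [oddu,ecfh] -> 14 lines: fyk rlb cev istau sni mulws bbpte oddu ecfh ucs ksc vnsp liicv onu
Hunk 2: at line 2 remove [cev,istau] add [gpfi] -> 13 lines: fyk rlb gpfi sni mulws bbpte oddu ecfh ucs ksc vnsp liicv onu
Hunk 3: at line 3 remove [sni,mulws,bbpte] add [mopi] -> 11 lines: fyk rlb gpfi mopi oddu ecfh ucs ksc vnsp liicv onu

Answer: fyk
rlb
gpfi
mopi
oddu
ecfh
ucs
ksc
vnsp
liicv
onu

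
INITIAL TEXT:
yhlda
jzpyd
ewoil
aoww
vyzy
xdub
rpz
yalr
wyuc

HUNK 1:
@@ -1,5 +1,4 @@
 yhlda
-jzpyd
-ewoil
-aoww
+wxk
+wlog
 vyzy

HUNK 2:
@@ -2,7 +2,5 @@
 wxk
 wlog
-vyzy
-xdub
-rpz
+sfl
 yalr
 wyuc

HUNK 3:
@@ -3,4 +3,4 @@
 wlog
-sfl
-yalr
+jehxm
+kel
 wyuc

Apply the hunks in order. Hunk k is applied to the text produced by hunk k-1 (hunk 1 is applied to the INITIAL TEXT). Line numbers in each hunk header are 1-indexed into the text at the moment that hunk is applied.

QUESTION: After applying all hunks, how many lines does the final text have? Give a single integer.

Answer: 6

Derivation:
Hunk 1: at line 1 remove [jzpyd,ewoil,aoww] add [wxk,wlog] -> 8 lines: yhlda wxk wlog vyzy xdub rpz yalr wyuc
Hunk 2: at line 2 remove [vyzy,xdub,rpz] add [sfl] -> 6 lines: yhlda wxk wlog sfl yalr wyuc
Hunk 3: at line 3 remove [sfl,yalr] add [jehxm,kel] -> 6 lines: yhlda wxk wlog jehxm kel wyuc
Final line count: 6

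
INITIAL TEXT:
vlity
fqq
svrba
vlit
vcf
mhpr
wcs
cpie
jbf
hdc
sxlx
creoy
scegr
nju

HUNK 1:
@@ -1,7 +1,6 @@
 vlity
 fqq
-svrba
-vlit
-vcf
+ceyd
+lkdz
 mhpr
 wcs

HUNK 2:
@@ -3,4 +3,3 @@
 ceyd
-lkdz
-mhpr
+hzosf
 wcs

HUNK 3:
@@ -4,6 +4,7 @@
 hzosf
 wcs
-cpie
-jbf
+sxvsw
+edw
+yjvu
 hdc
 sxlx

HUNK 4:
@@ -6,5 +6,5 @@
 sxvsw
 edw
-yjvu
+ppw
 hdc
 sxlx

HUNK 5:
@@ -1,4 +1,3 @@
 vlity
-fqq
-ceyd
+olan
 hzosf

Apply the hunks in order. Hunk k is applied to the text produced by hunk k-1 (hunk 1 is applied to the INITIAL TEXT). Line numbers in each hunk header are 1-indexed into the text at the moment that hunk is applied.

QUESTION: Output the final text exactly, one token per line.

Hunk 1: at line 1 remove [svrba,vlit,vcf] add [ceyd,lkdz] -> 13 lines: vlity fqq ceyd lkdz mhpr wcs cpie jbf hdc sxlx creoy scegr nju
Hunk 2: at line 3 remove [lkdz,mhpr] add [hzosf] -> 12 lines: vlity fqq ceyd hzosf wcs cpie jbf hdc sxlx creoy scegr nju
Hunk 3: at line 4 remove [cpie,jbf] add [sxvsw,edw,yjvu] -> 13 lines: vlity fqq ceyd hzosf wcs sxvsw edw yjvu hdc sxlx creoy scegr nju
Hunk 4: at line 6 remove [yjvu] add [ppw] -> 13 lines: vlity fqq ceyd hzosf wcs sxvsw edw ppw hdc sxlx creoy scegr nju
Hunk 5: at line 1 remove [fqq,ceyd] add [olan] -> 12 lines: vlity olan hzosf wcs sxvsw edw ppw hdc sxlx creoy scegr nju

Answer: vlity
olan
hzosf
wcs
sxvsw
edw
ppw
hdc
sxlx
creoy
scegr
nju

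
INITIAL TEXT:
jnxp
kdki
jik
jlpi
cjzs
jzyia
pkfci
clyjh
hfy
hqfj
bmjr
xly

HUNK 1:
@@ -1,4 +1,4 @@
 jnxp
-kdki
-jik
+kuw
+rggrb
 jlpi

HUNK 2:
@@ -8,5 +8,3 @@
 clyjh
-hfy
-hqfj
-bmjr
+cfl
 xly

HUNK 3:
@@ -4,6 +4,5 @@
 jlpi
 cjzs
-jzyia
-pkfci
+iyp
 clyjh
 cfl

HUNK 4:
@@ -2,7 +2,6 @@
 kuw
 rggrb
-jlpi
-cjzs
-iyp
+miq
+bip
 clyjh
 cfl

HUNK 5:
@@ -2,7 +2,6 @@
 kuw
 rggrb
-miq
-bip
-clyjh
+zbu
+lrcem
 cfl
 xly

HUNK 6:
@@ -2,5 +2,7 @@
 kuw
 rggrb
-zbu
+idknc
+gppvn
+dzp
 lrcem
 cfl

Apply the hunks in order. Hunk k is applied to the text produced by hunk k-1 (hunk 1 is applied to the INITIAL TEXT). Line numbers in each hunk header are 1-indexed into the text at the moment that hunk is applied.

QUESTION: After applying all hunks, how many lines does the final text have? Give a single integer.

Answer: 9

Derivation:
Hunk 1: at line 1 remove [kdki,jik] add [kuw,rggrb] -> 12 lines: jnxp kuw rggrb jlpi cjzs jzyia pkfci clyjh hfy hqfj bmjr xly
Hunk 2: at line 8 remove [hfy,hqfj,bmjr] add [cfl] -> 10 lines: jnxp kuw rggrb jlpi cjzs jzyia pkfci clyjh cfl xly
Hunk 3: at line 4 remove [jzyia,pkfci] add [iyp] -> 9 lines: jnxp kuw rggrb jlpi cjzs iyp clyjh cfl xly
Hunk 4: at line 2 remove [jlpi,cjzs,iyp] add [miq,bip] -> 8 lines: jnxp kuw rggrb miq bip clyjh cfl xly
Hunk 5: at line 2 remove [miq,bip,clyjh] add [zbu,lrcem] -> 7 lines: jnxp kuw rggrb zbu lrcem cfl xly
Hunk 6: at line 2 remove [zbu] add [idknc,gppvn,dzp] -> 9 lines: jnxp kuw rggrb idknc gppvn dzp lrcem cfl xly
Final line count: 9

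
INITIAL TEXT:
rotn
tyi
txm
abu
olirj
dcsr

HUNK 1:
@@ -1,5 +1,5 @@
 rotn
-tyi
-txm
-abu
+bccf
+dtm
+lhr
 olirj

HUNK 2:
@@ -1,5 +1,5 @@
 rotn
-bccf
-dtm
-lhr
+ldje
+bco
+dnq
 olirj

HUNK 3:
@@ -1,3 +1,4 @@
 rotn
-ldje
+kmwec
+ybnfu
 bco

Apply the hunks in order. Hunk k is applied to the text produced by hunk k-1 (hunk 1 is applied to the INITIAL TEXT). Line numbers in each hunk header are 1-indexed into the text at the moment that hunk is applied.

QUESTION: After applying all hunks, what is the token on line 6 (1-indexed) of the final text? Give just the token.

Hunk 1: at line 1 remove [tyi,txm,abu] add [bccf,dtm,lhr] -> 6 lines: rotn bccf dtm lhr olirj dcsr
Hunk 2: at line 1 remove [bccf,dtm,lhr] add [ldje,bco,dnq] -> 6 lines: rotn ldje bco dnq olirj dcsr
Hunk 3: at line 1 remove [ldje] add [kmwec,ybnfu] -> 7 lines: rotn kmwec ybnfu bco dnq olirj dcsr
Final line 6: olirj

Answer: olirj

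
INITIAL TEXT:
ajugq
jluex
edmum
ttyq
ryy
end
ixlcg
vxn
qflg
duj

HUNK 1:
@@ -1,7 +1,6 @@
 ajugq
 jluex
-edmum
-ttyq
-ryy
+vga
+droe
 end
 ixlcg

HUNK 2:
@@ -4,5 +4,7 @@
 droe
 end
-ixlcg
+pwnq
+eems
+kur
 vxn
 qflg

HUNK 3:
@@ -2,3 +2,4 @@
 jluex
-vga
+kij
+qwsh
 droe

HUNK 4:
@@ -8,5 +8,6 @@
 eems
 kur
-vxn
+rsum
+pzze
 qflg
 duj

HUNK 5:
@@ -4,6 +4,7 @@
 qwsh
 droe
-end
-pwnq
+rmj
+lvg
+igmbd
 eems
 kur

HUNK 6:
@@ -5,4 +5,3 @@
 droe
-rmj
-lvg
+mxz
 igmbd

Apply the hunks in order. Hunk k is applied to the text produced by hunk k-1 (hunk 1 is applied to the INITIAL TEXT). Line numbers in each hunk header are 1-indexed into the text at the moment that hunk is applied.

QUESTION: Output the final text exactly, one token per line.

Answer: ajugq
jluex
kij
qwsh
droe
mxz
igmbd
eems
kur
rsum
pzze
qflg
duj

Derivation:
Hunk 1: at line 1 remove [edmum,ttyq,ryy] add [vga,droe] -> 9 lines: ajugq jluex vga droe end ixlcg vxn qflg duj
Hunk 2: at line 4 remove [ixlcg] add [pwnq,eems,kur] -> 11 lines: ajugq jluex vga droe end pwnq eems kur vxn qflg duj
Hunk 3: at line 2 remove [vga] add [kij,qwsh] -> 12 lines: ajugq jluex kij qwsh droe end pwnq eems kur vxn qflg duj
Hunk 4: at line 8 remove [vxn] add [rsum,pzze] -> 13 lines: ajugq jluex kij qwsh droe end pwnq eems kur rsum pzze qflg duj
Hunk 5: at line 4 remove [end,pwnq] add [rmj,lvg,igmbd] -> 14 lines: ajugq jluex kij qwsh droe rmj lvg igmbd eems kur rsum pzze qflg duj
Hunk 6: at line 5 remove [rmj,lvg] add [mxz] -> 13 lines: ajugq jluex kij qwsh droe mxz igmbd eems kur rsum pzze qflg duj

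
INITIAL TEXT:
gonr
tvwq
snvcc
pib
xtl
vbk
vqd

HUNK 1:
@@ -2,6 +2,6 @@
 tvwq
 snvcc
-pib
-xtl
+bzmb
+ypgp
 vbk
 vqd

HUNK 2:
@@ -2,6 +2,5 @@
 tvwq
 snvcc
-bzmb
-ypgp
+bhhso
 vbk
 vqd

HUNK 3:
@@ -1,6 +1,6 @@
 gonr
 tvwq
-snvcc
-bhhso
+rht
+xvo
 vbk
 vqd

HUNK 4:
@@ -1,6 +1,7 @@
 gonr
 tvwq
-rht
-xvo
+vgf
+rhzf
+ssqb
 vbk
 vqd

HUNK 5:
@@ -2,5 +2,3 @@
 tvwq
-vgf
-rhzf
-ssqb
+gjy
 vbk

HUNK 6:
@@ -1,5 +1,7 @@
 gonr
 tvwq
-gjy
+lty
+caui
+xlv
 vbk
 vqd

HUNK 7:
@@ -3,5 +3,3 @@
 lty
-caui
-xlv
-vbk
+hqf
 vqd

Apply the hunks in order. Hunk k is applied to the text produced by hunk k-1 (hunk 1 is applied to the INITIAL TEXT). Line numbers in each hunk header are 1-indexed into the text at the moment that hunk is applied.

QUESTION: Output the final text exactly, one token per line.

Hunk 1: at line 2 remove [pib,xtl] add [bzmb,ypgp] -> 7 lines: gonr tvwq snvcc bzmb ypgp vbk vqd
Hunk 2: at line 2 remove [bzmb,ypgp] add [bhhso] -> 6 lines: gonr tvwq snvcc bhhso vbk vqd
Hunk 3: at line 1 remove [snvcc,bhhso] add [rht,xvo] -> 6 lines: gonr tvwq rht xvo vbk vqd
Hunk 4: at line 1 remove [rht,xvo] add [vgf,rhzf,ssqb] -> 7 lines: gonr tvwq vgf rhzf ssqb vbk vqd
Hunk 5: at line 2 remove [vgf,rhzf,ssqb] add [gjy] -> 5 lines: gonr tvwq gjy vbk vqd
Hunk 6: at line 1 remove [gjy] add [lty,caui,xlv] -> 7 lines: gonr tvwq lty caui xlv vbk vqd
Hunk 7: at line 3 remove [caui,xlv,vbk] add [hqf] -> 5 lines: gonr tvwq lty hqf vqd

Answer: gonr
tvwq
lty
hqf
vqd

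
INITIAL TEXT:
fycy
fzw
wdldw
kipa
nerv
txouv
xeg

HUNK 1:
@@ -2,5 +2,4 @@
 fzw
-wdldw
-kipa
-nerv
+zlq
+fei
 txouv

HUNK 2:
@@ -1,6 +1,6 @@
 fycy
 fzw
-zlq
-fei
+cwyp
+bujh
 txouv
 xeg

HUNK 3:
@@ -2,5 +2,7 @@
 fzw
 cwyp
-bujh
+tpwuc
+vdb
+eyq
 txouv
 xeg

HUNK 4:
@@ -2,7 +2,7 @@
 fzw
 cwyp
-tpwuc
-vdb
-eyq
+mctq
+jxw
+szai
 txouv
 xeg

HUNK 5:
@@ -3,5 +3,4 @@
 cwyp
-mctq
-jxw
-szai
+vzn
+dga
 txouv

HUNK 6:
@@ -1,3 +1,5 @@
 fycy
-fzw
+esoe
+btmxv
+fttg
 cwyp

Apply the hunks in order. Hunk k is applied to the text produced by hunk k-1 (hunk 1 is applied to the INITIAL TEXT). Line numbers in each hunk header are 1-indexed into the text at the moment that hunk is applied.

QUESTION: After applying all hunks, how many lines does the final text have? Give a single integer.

Hunk 1: at line 2 remove [wdldw,kipa,nerv] add [zlq,fei] -> 6 lines: fycy fzw zlq fei txouv xeg
Hunk 2: at line 1 remove [zlq,fei] add [cwyp,bujh] -> 6 lines: fycy fzw cwyp bujh txouv xeg
Hunk 3: at line 2 remove [bujh] add [tpwuc,vdb,eyq] -> 8 lines: fycy fzw cwyp tpwuc vdb eyq txouv xeg
Hunk 4: at line 2 remove [tpwuc,vdb,eyq] add [mctq,jxw,szai] -> 8 lines: fycy fzw cwyp mctq jxw szai txouv xeg
Hunk 5: at line 3 remove [mctq,jxw,szai] add [vzn,dga] -> 7 lines: fycy fzw cwyp vzn dga txouv xeg
Hunk 6: at line 1 remove [fzw] add [esoe,btmxv,fttg] -> 9 lines: fycy esoe btmxv fttg cwyp vzn dga txouv xeg
Final line count: 9

Answer: 9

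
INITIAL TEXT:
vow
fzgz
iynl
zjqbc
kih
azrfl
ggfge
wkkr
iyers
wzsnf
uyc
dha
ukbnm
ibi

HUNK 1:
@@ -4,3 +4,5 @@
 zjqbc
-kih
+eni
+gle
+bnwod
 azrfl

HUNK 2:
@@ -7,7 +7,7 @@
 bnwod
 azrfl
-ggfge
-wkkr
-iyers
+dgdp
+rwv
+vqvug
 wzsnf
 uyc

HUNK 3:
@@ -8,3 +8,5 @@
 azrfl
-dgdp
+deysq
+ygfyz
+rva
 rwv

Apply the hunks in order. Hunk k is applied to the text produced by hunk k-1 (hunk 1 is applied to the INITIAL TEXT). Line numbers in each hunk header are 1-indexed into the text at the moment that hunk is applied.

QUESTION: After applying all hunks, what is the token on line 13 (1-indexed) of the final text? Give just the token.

Hunk 1: at line 4 remove [kih] add [eni,gle,bnwod] -> 16 lines: vow fzgz iynl zjqbc eni gle bnwod azrfl ggfge wkkr iyers wzsnf uyc dha ukbnm ibi
Hunk 2: at line 7 remove [ggfge,wkkr,iyers] add [dgdp,rwv,vqvug] -> 16 lines: vow fzgz iynl zjqbc eni gle bnwod azrfl dgdp rwv vqvug wzsnf uyc dha ukbnm ibi
Hunk 3: at line 8 remove [dgdp] add [deysq,ygfyz,rva] -> 18 lines: vow fzgz iynl zjqbc eni gle bnwod azrfl deysq ygfyz rva rwv vqvug wzsnf uyc dha ukbnm ibi
Final line 13: vqvug

Answer: vqvug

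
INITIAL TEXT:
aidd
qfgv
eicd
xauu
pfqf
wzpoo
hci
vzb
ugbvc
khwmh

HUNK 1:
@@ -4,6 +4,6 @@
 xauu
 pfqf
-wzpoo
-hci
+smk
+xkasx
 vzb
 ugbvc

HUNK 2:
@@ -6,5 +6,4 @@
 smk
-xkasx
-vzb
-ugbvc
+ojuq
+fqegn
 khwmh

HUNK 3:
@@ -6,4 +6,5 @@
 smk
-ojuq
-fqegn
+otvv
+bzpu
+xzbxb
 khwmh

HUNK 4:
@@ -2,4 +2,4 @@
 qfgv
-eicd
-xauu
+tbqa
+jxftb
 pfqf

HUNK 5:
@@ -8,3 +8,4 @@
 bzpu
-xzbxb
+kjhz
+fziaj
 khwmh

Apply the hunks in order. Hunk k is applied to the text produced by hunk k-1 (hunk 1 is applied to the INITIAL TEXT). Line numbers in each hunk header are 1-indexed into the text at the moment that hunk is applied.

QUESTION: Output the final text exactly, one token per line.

Answer: aidd
qfgv
tbqa
jxftb
pfqf
smk
otvv
bzpu
kjhz
fziaj
khwmh

Derivation:
Hunk 1: at line 4 remove [wzpoo,hci] add [smk,xkasx] -> 10 lines: aidd qfgv eicd xauu pfqf smk xkasx vzb ugbvc khwmh
Hunk 2: at line 6 remove [xkasx,vzb,ugbvc] add [ojuq,fqegn] -> 9 lines: aidd qfgv eicd xauu pfqf smk ojuq fqegn khwmh
Hunk 3: at line 6 remove [ojuq,fqegn] add [otvv,bzpu,xzbxb] -> 10 lines: aidd qfgv eicd xauu pfqf smk otvv bzpu xzbxb khwmh
Hunk 4: at line 2 remove [eicd,xauu] add [tbqa,jxftb] -> 10 lines: aidd qfgv tbqa jxftb pfqf smk otvv bzpu xzbxb khwmh
Hunk 5: at line 8 remove [xzbxb] add [kjhz,fziaj] -> 11 lines: aidd qfgv tbqa jxftb pfqf smk otvv bzpu kjhz fziaj khwmh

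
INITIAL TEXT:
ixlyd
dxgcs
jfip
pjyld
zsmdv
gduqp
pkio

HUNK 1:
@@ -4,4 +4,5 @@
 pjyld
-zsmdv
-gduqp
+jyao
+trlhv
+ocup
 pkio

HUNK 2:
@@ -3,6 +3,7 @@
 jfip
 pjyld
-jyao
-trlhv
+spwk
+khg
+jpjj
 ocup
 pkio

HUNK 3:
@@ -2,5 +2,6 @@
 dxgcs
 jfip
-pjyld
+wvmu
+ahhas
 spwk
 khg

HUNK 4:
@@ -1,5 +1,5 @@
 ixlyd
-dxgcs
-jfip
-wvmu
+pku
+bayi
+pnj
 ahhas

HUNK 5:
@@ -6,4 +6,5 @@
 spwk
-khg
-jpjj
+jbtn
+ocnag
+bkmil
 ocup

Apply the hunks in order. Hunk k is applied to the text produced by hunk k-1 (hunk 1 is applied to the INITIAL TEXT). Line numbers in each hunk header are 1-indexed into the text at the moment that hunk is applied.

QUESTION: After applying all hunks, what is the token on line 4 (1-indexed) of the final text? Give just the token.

Hunk 1: at line 4 remove [zsmdv,gduqp] add [jyao,trlhv,ocup] -> 8 lines: ixlyd dxgcs jfip pjyld jyao trlhv ocup pkio
Hunk 2: at line 3 remove [jyao,trlhv] add [spwk,khg,jpjj] -> 9 lines: ixlyd dxgcs jfip pjyld spwk khg jpjj ocup pkio
Hunk 3: at line 2 remove [pjyld] add [wvmu,ahhas] -> 10 lines: ixlyd dxgcs jfip wvmu ahhas spwk khg jpjj ocup pkio
Hunk 4: at line 1 remove [dxgcs,jfip,wvmu] add [pku,bayi,pnj] -> 10 lines: ixlyd pku bayi pnj ahhas spwk khg jpjj ocup pkio
Hunk 5: at line 6 remove [khg,jpjj] add [jbtn,ocnag,bkmil] -> 11 lines: ixlyd pku bayi pnj ahhas spwk jbtn ocnag bkmil ocup pkio
Final line 4: pnj

Answer: pnj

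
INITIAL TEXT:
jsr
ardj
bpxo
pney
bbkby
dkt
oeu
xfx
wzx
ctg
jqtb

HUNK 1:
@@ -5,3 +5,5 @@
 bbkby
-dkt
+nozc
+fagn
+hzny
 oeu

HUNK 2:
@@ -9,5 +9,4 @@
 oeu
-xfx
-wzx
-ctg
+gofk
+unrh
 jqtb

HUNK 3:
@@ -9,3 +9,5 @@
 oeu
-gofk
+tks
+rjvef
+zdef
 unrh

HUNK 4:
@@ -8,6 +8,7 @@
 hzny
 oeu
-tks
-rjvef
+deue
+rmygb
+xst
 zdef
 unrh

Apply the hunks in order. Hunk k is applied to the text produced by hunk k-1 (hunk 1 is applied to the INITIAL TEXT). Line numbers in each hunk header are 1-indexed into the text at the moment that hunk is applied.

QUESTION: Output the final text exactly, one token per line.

Hunk 1: at line 5 remove [dkt] add [nozc,fagn,hzny] -> 13 lines: jsr ardj bpxo pney bbkby nozc fagn hzny oeu xfx wzx ctg jqtb
Hunk 2: at line 9 remove [xfx,wzx,ctg] add [gofk,unrh] -> 12 lines: jsr ardj bpxo pney bbkby nozc fagn hzny oeu gofk unrh jqtb
Hunk 3: at line 9 remove [gofk] add [tks,rjvef,zdef] -> 14 lines: jsr ardj bpxo pney bbkby nozc fagn hzny oeu tks rjvef zdef unrh jqtb
Hunk 4: at line 8 remove [tks,rjvef] add [deue,rmygb,xst] -> 15 lines: jsr ardj bpxo pney bbkby nozc fagn hzny oeu deue rmygb xst zdef unrh jqtb

Answer: jsr
ardj
bpxo
pney
bbkby
nozc
fagn
hzny
oeu
deue
rmygb
xst
zdef
unrh
jqtb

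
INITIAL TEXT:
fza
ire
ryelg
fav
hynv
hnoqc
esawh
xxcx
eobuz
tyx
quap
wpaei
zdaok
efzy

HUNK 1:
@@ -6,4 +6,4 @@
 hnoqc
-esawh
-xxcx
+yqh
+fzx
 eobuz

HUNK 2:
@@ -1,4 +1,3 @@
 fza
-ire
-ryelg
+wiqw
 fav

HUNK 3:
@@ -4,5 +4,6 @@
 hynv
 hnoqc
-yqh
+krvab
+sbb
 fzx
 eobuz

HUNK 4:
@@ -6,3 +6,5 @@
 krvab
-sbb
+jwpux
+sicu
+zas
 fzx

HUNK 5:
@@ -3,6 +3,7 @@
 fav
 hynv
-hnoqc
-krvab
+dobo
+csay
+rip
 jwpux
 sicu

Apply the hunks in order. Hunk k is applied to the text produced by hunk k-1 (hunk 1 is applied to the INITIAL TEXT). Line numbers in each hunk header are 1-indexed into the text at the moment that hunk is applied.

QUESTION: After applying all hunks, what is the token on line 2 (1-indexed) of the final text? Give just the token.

Answer: wiqw

Derivation:
Hunk 1: at line 6 remove [esawh,xxcx] add [yqh,fzx] -> 14 lines: fza ire ryelg fav hynv hnoqc yqh fzx eobuz tyx quap wpaei zdaok efzy
Hunk 2: at line 1 remove [ire,ryelg] add [wiqw] -> 13 lines: fza wiqw fav hynv hnoqc yqh fzx eobuz tyx quap wpaei zdaok efzy
Hunk 3: at line 4 remove [yqh] add [krvab,sbb] -> 14 lines: fza wiqw fav hynv hnoqc krvab sbb fzx eobuz tyx quap wpaei zdaok efzy
Hunk 4: at line 6 remove [sbb] add [jwpux,sicu,zas] -> 16 lines: fza wiqw fav hynv hnoqc krvab jwpux sicu zas fzx eobuz tyx quap wpaei zdaok efzy
Hunk 5: at line 3 remove [hnoqc,krvab] add [dobo,csay,rip] -> 17 lines: fza wiqw fav hynv dobo csay rip jwpux sicu zas fzx eobuz tyx quap wpaei zdaok efzy
Final line 2: wiqw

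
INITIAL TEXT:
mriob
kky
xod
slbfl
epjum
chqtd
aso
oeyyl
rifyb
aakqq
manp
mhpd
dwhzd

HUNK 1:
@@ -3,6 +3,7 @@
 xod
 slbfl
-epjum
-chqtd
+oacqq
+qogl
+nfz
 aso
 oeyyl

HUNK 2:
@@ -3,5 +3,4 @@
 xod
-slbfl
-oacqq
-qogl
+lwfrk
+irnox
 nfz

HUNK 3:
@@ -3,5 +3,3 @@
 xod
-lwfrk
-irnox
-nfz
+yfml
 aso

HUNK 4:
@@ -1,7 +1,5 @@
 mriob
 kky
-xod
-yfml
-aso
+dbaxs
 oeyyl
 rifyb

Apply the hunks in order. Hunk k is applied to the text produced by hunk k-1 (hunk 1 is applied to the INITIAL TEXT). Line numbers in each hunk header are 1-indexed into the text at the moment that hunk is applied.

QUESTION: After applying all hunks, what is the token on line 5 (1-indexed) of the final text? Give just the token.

Hunk 1: at line 3 remove [epjum,chqtd] add [oacqq,qogl,nfz] -> 14 lines: mriob kky xod slbfl oacqq qogl nfz aso oeyyl rifyb aakqq manp mhpd dwhzd
Hunk 2: at line 3 remove [slbfl,oacqq,qogl] add [lwfrk,irnox] -> 13 lines: mriob kky xod lwfrk irnox nfz aso oeyyl rifyb aakqq manp mhpd dwhzd
Hunk 3: at line 3 remove [lwfrk,irnox,nfz] add [yfml] -> 11 lines: mriob kky xod yfml aso oeyyl rifyb aakqq manp mhpd dwhzd
Hunk 4: at line 1 remove [xod,yfml,aso] add [dbaxs] -> 9 lines: mriob kky dbaxs oeyyl rifyb aakqq manp mhpd dwhzd
Final line 5: rifyb

Answer: rifyb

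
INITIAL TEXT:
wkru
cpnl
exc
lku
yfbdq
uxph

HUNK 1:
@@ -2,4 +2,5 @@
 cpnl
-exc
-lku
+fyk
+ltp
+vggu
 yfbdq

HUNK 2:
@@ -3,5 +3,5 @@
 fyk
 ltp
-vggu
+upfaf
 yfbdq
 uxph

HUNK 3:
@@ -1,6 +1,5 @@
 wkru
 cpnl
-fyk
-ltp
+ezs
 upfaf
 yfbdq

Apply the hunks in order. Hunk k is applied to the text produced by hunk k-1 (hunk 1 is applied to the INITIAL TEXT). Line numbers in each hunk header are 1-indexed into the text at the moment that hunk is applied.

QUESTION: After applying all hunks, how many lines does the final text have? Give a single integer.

Hunk 1: at line 2 remove [exc,lku] add [fyk,ltp,vggu] -> 7 lines: wkru cpnl fyk ltp vggu yfbdq uxph
Hunk 2: at line 3 remove [vggu] add [upfaf] -> 7 lines: wkru cpnl fyk ltp upfaf yfbdq uxph
Hunk 3: at line 1 remove [fyk,ltp] add [ezs] -> 6 lines: wkru cpnl ezs upfaf yfbdq uxph
Final line count: 6

Answer: 6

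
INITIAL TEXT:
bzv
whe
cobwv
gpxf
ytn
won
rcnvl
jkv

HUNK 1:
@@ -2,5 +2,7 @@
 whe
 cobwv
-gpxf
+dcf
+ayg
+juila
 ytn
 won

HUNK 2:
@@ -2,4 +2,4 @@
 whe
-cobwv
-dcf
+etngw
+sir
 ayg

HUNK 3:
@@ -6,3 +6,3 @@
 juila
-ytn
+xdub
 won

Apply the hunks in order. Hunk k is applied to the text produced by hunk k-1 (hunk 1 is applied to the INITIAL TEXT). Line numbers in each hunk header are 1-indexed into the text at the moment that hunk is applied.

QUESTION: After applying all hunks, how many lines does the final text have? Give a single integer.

Hunk 1: at line 2 remove [gpxf] add [dcf,ayg,juila] -> 10 lines: bzv whe cobwv dcf ayg juila ytn won rcnvl jkv
Hunk 2: at line 2 remove [cobwv,dcf] add [etngw,sir] -> 10 lines: bzv whe etngw sir ayg juila ytn won rcnvl jkv
Hunk 3: at line 6 remove [ytn] add [xdub] -> 10 lines: bzv whe etngw sir ayg juila xdub won rcnvl jkv
Final line count: 10

Answer: 10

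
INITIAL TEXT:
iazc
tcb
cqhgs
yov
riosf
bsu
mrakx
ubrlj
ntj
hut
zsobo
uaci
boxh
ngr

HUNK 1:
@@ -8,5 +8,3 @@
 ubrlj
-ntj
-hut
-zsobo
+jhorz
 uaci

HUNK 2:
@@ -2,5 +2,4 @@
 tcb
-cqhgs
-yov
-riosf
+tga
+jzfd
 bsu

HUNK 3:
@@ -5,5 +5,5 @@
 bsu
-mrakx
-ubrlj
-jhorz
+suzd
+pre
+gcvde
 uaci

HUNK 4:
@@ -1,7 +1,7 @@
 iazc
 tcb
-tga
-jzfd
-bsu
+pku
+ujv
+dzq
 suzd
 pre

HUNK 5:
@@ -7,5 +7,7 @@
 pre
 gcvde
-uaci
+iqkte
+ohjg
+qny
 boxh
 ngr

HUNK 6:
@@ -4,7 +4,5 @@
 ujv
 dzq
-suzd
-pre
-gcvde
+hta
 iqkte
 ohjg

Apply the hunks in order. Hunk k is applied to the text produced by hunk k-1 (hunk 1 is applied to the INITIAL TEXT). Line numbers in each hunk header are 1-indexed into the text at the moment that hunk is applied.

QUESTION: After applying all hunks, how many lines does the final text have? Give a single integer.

Hunk 1: at line 8 remove [ntj,hut,zsobo] add [jhorz] -> 12 lines: iazc tcb cqhgs yov riosf bsu mrakx ubrlj jhorz uaci boxh ngr
Hunk 2: at line 2 remove [cqhgs,yov,riosf] add [tga,jzfd] -> 11 lines: iazc tcb tga jzfd bsu mrakx ubrlj jhorz uaci boxh ngr
Hunk 3: at line 5 remove [mrakx,ubrlj,jhorz] add [suzd,pre,gcvde] -> 11 lines: iazc tcb tga jzfd bsu suzd pre gcvde uaci boxh ngr
Hunk 4: at line 1 remove [tga,jzfd,bsu] add [pku,ujv,dzq] -> 11 lines: iazc tcb pku ujv dzq suzd pre gcvde uaci boxh ngr
Hunk 5: at line 7 remove [uaci] add [iqkte,ohjg,qny] -> 13 lines: iazc tcb pku ujv dzq suzd pre gcvde iqkte ohjg qny boxh ngr
Hunk 6: at line 4 remove [suzd,pre,gcvde] add [hta] -> 11 lines: iazc tcb pku ujv dzq hta iqkte ohjg qny boxh ngr
Final line count: 11

Answer: 11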